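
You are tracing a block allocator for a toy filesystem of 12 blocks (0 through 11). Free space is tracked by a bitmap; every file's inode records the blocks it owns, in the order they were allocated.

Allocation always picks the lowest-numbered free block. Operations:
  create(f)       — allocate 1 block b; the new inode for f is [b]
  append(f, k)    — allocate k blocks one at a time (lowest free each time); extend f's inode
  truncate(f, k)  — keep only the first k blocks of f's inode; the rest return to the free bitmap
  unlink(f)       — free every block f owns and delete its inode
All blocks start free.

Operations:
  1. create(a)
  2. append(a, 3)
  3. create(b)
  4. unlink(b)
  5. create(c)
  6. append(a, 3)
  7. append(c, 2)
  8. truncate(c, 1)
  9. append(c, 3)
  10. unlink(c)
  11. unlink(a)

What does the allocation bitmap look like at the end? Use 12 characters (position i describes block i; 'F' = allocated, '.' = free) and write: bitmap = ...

[1] create(a) — a=0 (map F...........)
[2] append(a, 3) — a=0,1,2,3 (map FFFF........)
[3] create(b) — a=0,1,2,3 b=4 (map FFFFF.......)
[4] unlink(b) — a=0,1,2,3 (map FFFF........)
[5] create(c) — a=0,1,2,3 c=4 (map FFFFF.......)
[6] append(a, 3) — a=0,1,2,3,5,6,7 c=4 (map FFFFFFFF....)
[7] append(c, 2) — a=0,1,2,3,5,6,7 c=4,8,9 (map FFFFFFFFFF..)
[8] truncate(c, 1) — a=0,1,2,3,5,6,7 c=4 (map FFFFFFFF....)
[9] append(c, 3) — a=0,1,2,3,5,6,7 c=4,8,9,10 (map FFFFFFFFFFF.)
[10] unlink(c) — a=0,1,2,3,5,6,7 (map FFFF.FFF....)
[11] unlink(a) —  (map ............)

bitmap = ............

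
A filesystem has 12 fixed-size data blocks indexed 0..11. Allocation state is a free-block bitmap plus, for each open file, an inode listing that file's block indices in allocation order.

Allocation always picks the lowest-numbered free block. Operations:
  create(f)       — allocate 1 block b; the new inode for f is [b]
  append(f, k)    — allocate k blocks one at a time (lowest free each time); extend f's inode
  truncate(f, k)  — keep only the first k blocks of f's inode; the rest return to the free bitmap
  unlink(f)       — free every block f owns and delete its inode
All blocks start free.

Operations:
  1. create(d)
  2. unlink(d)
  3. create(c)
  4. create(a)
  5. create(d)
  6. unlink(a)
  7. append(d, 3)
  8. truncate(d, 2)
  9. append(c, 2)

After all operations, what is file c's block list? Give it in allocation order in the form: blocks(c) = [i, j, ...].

[1] create(d) — d=0 (map F...........)
[2] unlink(d) —  (map ............)
[3] create(c) — c=0 (map F...........)
[4] create(a) — a=1 c=0 (map FF..........)
[5] create(d) — a=1 c=0 d=2 (map FFF.........)
[6] unlink(a) — c=0 d=2 (map F.F.........)
[7] append(d, 3) — c=0 d=2,1,3,4 (map FFFFF.......)
[8] truncate(d, 2) — c=0 d=2,1 (map FFF.........)
[9] append(c, 2) — c=0,3,4 d=2,1 (map FFFFF.......)

blocks(c) = [0, 3, 4]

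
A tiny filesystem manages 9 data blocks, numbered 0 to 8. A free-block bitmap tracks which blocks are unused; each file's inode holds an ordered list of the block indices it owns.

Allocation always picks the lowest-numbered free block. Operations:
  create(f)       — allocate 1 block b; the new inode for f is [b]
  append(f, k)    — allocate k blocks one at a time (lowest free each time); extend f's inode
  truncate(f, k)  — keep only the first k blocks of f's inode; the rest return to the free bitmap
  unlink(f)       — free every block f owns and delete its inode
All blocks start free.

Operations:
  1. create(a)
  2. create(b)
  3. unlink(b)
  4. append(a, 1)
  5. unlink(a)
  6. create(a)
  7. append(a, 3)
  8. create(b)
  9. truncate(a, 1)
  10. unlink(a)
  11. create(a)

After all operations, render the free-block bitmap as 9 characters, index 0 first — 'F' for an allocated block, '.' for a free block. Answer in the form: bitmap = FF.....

bitmap = F...F....

after create(a) → a:[0]  free=[F........]
after create(b) → a:[0], b:[1]  free=[FF.......]
after unlink(b) → a:[0]  free=[F........]
after append(a, 1) → a:[0, 1]  free=[FF.......]
after unlink(a) →   free=[.........]
after create(a) → a:[0]  free=[F........]
after append(a, 3) → a:[0, 1, 2, 3]  free=[FFFF.....]
after create(b) → a:[0, 1, 2, 3], b:[4]  free=[FFFFF....]
after truncate(a, 1) → a:[0], b:[4]  free=[F...F....]
after unlink(a) → b:[4]  free=[....F....]
after create(a) → a:[0], b:[4]  free=[F...F....]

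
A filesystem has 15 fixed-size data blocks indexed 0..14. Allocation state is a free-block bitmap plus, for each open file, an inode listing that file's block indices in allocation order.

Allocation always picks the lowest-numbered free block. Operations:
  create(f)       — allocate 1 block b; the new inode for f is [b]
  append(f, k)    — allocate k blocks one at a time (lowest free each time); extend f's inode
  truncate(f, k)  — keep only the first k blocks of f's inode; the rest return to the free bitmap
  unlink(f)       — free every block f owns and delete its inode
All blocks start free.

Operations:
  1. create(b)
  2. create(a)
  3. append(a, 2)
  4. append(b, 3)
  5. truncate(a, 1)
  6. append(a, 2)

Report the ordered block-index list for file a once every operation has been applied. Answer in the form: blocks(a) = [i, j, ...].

create(b): bitmap=F.............. | b=[0]
create(a): bitmap=FF............. | a=[1] b=[0]
append(a, 2): bitmap=FFFF........... | a=[1, 2, 3] b=[0]
append(b, 3): bitmap=FFFFFFF........ | a=[1, 2, 3] b=[0, 4, 5, 6]
truncate(a, 1): bitmap=FF..FFF........ | a=[1] b=[0, 4, 5, 6]
append(a, 2): bitmap=FFFFFFF........ | a=[1, 2, 3] b=[0, 4, 5, 6]

blocks(a) = [1, 2, 3]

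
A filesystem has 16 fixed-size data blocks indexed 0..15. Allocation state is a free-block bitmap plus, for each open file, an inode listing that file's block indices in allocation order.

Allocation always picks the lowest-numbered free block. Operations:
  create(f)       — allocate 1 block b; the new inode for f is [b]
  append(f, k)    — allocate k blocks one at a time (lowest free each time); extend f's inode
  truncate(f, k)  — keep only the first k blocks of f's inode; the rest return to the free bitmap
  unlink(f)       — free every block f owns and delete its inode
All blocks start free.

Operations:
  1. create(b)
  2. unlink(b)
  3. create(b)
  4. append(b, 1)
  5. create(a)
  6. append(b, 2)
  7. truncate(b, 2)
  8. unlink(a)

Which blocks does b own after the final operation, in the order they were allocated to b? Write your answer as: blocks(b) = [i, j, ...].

blocks(b) = [0, 1]

create(b): bitmap=F............... | b=[0]
unlink(b): bitmap=................ | 
create(b): bitmap=F............... | b=[0]
append(b, 1): bitmap=FF.............. | b=[0, 1]
create(a): bitmap=FFF............. | a=[2] b=[0, 1]
append(b, 2): bitmap=FFFFF........... | a=[2] b=[0, 1, 3, 4]
truncate(b, 2): bitmap=FFF............. | a=[2] b=[0, 1]
unlink(a): bitmap=FF.............. | b=[0, 1]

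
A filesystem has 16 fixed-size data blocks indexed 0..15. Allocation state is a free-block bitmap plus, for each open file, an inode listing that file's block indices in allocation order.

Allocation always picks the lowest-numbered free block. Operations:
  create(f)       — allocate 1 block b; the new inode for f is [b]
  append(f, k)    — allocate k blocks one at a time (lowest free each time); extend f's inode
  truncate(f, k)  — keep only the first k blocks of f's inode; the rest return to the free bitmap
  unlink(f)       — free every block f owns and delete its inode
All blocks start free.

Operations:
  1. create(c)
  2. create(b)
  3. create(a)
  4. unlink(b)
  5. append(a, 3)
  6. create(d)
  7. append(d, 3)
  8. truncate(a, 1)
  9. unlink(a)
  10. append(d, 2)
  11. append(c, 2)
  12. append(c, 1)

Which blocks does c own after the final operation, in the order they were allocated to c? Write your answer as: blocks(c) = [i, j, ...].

blocks(c) = [0, 3, 4, 9]

create(c): bitmap=F............... | c=[0]
create(b): bitmap=FF.............. | b=[1] c=[0]
create(a): bitmap=FFF............. | a=[2] b=[1] c=[0]
unlink(b): bitmap=F.F............. | a=[2] c=[0]
append(a, 3): bitmap=FFFFF........... | a=[2, 1, 3, 4] c=[0]
create(d): bitmap=FFFFFF.......... | a=[2, 1, 3, 4] c=[0] d=[5]
append(d, 3): bitmap=FFFFFFFFF....... | a=[2, 1, 3, 4] c=[0] d=[5, 6, 7, 8]
truncate(a, 1): bitmap=F.F..FFFF....... | a=[2] c=[0] d=[5, 6, 7, 8]
unlink(a): bitmap=F....FFFF....... | c=[0] d=[5, 6, 7, 8]
append(d, 2): bitmap=FFF..FFFF....... | c=[0] d=[5, 6, 7, 8, 1, 2]
append(c, 2): bitmap=FFFFFFFFF....... | c=[0, 3, 4] d=[5, 6, 7, 8, 1, 2]
append(c, 1): bitmap=FFFFFFFFFF...... | c=[0, 3, 4, 9] d=[5, 6, 7, 8, 1, 2]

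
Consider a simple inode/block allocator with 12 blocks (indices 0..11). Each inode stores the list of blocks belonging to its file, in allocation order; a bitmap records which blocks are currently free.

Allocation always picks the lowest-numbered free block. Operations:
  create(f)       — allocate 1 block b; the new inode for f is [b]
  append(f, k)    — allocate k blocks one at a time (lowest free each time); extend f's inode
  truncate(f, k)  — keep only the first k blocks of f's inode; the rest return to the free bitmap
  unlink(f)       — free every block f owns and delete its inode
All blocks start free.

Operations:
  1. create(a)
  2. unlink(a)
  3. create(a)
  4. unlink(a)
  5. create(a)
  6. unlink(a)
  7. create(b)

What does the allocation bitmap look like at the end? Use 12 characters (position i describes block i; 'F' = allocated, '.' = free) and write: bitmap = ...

bitmap = F...........

after create(a) → a:[0]  free=[F...........]
after unlink(a) →   free=[............]
after create(a) → a:[0]  free=[F...........]
after unlink(a) →   free=[............]
after create(a) → a:[0]  free=[F...........]
after unlink(a) →   free=[............]
after create(b) → b:[0]  free=[F...........]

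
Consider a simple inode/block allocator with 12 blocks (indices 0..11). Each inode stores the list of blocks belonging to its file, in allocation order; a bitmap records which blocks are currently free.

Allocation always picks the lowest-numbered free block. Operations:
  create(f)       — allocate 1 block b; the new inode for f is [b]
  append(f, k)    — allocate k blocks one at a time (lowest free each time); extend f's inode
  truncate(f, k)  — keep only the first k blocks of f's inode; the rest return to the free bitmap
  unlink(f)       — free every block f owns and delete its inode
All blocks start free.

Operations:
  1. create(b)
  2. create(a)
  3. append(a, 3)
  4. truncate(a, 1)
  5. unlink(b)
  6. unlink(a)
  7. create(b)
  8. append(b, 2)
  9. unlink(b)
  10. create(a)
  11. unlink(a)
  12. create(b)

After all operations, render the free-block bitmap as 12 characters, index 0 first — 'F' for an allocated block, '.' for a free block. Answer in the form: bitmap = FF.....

  1. create(b)  ⇒  F...........  {b→[0]}
  2. create(a)  ⇒  FF..........  {a→[1]; b→[0]}
  3. append(a, 3)  ⇒  FFFFF.......  {a→[1, 2, 3, 4]; b→[0]}
  4. truncate(a, 1)  ⇒  FF..........  {a→[1]; b→[0]}
  5. unlink(b)  ⇒  .F..........  {a→[1]}
  6. unlink(a)  ⇒  ............  {}
  7. create(b)  ⇒  F...........  {b→[0]}
  8. append(b, 2)  ⇒  FFF.........  {b→[0, 1, 2]}
  9. unlink(b)  ⇒  ............  {}
  10. create(a)  ⇒  F...........  {a→[0]}
  11. unlink(a)  ⇒  ............  {}
  12. create(b)  ⇒  F...........  {b→[0]}

bitmap = F...........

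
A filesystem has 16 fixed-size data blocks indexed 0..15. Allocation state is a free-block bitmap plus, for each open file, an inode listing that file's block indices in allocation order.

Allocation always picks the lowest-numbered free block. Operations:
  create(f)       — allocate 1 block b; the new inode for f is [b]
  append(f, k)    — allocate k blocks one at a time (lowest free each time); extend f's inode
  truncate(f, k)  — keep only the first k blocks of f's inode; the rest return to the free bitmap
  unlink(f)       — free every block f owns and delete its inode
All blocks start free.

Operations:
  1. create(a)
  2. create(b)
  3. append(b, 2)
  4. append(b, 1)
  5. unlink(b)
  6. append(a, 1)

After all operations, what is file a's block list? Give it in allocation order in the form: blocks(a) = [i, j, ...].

after create(a) → a:[0]  free=[F...............]
after create(b) → a:[0], b:[1]  free=[FF..............]
after append(b, 2) → a:[0], b:[1, 2, 3]  free=[FFFF............]
after append(b, 1) → a:[0], b:[1, 2, 3, 4]  free=[FFFFF...........]
after unlink(b) → a:[0]  free=[F...............]
after append(a, 1) → a:[0, 1]  free=[FF..............]

blocks(a) = [0, 1]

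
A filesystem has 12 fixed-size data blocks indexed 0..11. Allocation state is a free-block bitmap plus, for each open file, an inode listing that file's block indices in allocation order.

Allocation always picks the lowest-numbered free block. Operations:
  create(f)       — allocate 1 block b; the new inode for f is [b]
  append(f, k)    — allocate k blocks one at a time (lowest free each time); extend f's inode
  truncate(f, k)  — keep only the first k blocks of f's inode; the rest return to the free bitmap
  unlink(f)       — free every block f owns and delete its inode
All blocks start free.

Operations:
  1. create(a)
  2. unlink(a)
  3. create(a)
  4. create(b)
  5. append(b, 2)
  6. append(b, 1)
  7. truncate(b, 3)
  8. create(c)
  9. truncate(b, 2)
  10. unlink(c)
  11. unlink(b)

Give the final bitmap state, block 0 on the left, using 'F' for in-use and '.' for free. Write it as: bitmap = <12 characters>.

bitmap = F...........

after create(a) → a:[0]  free=[F...........]
after unlink(a) →   free=[............]
after create(a) → a:[0]  free=[F...........]
after create(b) → a:[0], b:[1]  free=[FF..........]
after append(b, 2) → a:[0], b:[1, 2, 3]  free=[FFFF........]
after append(b, 1) → a:[0], b:[1, 2, 3, 4]  free=[FFFFF.......]
after truncate(b, 3) → a:[0], b:[1, 2, 3]  free=[FFFF........]
after create(c) → a:[0], b:[1, 2, 3], c:[4]  free=[FFFFF.......]
after truncate(b, 2) → a:[0], b:[1, 2], c:[4]  free=[FFF.F.......]
after unlink(c) → a:[0], b:[1, 2]  free=[FFF.........]
after unlink(b) → a:[0]  free=[F...........]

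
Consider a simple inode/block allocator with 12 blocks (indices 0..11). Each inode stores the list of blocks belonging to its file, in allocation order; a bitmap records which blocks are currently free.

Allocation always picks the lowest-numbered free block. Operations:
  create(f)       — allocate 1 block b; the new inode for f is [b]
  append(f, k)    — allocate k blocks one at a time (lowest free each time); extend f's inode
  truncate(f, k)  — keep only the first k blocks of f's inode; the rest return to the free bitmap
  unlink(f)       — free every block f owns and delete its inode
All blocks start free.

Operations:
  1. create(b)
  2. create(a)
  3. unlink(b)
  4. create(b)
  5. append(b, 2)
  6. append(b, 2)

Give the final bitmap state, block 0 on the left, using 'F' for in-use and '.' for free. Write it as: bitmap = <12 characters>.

after create(b) → b:[0]  free=[F...........]
after create(a) → a:[1], b:[0]  free=[FF..........]
after unlink(b) → a:[1]  free=[.F..........]
after create(b) → a:[1], b:[0]  free=[FF..........]
after append(b, 2) → a:[1], b:[0, 2, 3]  free=[FFFF........]
after append(b, 2) → a:[1], b:[0, 2, 3, 4, 5]  free=[FFFFFF......]

bitmap = FFFFFF......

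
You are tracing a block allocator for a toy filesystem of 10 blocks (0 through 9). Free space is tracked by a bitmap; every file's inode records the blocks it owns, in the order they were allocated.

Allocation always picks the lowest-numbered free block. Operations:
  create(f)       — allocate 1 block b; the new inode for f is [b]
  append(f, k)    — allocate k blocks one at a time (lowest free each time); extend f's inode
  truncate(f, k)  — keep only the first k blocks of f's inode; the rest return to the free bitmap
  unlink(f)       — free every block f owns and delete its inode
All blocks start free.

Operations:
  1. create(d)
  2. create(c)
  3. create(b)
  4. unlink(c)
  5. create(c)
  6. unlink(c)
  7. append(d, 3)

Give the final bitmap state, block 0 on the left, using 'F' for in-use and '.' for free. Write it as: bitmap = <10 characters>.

[1] create(d) — d=0 (map F.........)
[2] create(c) — c=1 d=0 (map FF........)
[3] create(b) — b=2 c=1 d=0 (map FFF.......)
[4] unlink(c) — b=2 d=0 (map F.F.......)
[5] create(c) — b=2 c=1 d=0 (map FFF.......)
[6] unlink(c) — b=2 d=0 (map F.F.......)
[7] append(d, 3) — b=2 d=0,1,3,4 (map FFFFF.....)

bitmap = FFFFF.....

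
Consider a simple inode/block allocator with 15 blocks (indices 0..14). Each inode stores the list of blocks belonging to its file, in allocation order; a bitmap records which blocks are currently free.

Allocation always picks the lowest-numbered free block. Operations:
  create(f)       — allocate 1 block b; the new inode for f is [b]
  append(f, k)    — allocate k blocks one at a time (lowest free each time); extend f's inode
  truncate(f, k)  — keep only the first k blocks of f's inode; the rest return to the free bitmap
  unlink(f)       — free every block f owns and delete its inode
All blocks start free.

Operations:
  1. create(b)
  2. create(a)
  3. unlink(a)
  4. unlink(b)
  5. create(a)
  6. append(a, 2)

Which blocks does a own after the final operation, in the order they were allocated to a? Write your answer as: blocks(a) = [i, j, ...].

  1. create(b)  ⇒  F..............  {b→[0]}
  2. create(a)  ⇒  FF.............  {a→[1]; b→[0]}
  3. unlink(a)  ⇒  F..............  {b→[0]}
  4. unlink(b)  ⇒  ...............  {}
  5. create(a)  ⇒  F..............  {a→[0]}
  6. append(a, 2)  ⇒  FFF............  {a→[0, 1, 2]}

blocks(a) = [0, 1, 2]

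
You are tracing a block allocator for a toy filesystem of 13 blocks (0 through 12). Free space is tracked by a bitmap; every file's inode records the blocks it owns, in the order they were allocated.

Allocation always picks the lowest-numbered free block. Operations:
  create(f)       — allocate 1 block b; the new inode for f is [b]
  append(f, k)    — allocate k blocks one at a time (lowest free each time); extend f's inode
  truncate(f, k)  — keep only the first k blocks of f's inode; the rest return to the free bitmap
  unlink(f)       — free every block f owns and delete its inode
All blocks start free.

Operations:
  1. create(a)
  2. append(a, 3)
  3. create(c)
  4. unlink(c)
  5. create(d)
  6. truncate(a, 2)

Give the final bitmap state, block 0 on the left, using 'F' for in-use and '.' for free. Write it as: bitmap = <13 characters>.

after create(a) → a:[0]  free=[F............]
after append(a, 3) → a:[0, 1, 2, 3]  free=[FFFF.........]
after create(c) → a:[0, 1, 2, 3], c:[4]  free=[FFFFF........]
after unlink(c) → a:[0, 1, 2, 3]  free=[FFFF.........]
after create(d) → a:[0, 1, 2, 3], d:[4]  free=[FFFFF........]
after truncate(a, 2) → a:[0, 1], d:[4]  free=[FF..F........]

bitmap = FF..F........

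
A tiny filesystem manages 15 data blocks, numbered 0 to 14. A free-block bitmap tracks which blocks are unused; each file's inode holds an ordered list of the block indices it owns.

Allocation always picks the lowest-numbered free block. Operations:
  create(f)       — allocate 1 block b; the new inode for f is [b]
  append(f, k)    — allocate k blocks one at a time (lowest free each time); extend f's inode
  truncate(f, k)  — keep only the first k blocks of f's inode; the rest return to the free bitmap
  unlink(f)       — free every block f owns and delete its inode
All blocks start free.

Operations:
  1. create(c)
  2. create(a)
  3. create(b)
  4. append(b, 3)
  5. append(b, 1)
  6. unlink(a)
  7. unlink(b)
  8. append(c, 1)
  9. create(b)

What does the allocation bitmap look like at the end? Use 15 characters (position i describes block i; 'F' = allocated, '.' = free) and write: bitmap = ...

create(c): bitmap=F.............. | c=[0]
create(a): bitmap=FF............. | a=[1] c=[0]
create(b): bitmap=FFF............ | a=[1] b=[2] c=[0]
append(b, 3): bitmap=FFFFFF......... | a=[1] b=[2, 3, 4, 5] c=[0]
append(b, 1): bitmap=FFFFFFF........ | a=[1] b=[2, 3, 4, 5, 6] c=[0]
unlink(a): bitmap=F.FFFFF........ | b=[2, 3, 4, 5, 6] c=[0]
unlink(b): bitmap=F.............. | c=[0]
append(c, 1): bitmap=FF............. | c=[0, 1]
create(b): bitmap=FFF............ | b=[2] c=[0, 1]

bitmap = FFF............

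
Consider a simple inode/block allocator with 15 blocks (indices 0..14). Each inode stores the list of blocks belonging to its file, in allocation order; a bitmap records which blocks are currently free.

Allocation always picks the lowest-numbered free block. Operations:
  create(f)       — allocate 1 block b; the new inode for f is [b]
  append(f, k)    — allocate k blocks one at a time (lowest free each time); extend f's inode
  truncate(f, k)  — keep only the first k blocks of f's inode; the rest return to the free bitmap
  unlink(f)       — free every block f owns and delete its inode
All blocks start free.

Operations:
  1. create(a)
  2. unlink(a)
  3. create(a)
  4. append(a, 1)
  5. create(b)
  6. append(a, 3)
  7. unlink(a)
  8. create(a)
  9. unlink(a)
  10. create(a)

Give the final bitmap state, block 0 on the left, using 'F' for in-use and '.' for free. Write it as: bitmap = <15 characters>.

[1] create(a) — a=0 (map F..............)
[2] unlink(a) —  (map ...............)
[3] create(a) — a=0 (map F..............)
[4] append(a, 1) — a=0,1 (map FF.............)
[5] create(b) — a=0,1 b=2 (map FFF............)
[6] append(a, 3) — a=0,1,3,4,5 b=2 (map FFFFFF.........)
[7] unlink(a) — b=2 (map ..F............)
[8] create(a) — a=0 b=2 (map F.F............)
[9] unlink(a) — b=2 (map ..F............)
[10] create(a) — a=0 b=2 (map F.F............)

bitmap = F.F............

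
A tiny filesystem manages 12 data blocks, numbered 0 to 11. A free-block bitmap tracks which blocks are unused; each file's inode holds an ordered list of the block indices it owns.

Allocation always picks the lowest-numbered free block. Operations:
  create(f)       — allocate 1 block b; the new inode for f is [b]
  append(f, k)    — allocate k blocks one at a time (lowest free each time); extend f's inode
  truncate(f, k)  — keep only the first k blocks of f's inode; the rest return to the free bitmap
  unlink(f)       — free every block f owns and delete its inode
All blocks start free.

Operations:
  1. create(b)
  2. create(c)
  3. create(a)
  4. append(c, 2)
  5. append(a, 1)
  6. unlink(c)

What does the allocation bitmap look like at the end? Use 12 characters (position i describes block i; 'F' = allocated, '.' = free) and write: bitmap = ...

[1] create(b) — b=0 (map F...........)
[2] create(c) — b=0 c=1 (map FF..........)
[3] create(a) — a=2 b=0 c=1 (map FFF.........)
[4] append(c, 2) — a=2 b=0 c=1,3,4 (map FFFFF.......)
[5] append(a, 1) — a=2,5 b=0 c=1,3,4 (map FFFFFF......)
[6] unlink(c) — a=2,5 b=0 (map F.F..F......)

bitmap = F.F..F......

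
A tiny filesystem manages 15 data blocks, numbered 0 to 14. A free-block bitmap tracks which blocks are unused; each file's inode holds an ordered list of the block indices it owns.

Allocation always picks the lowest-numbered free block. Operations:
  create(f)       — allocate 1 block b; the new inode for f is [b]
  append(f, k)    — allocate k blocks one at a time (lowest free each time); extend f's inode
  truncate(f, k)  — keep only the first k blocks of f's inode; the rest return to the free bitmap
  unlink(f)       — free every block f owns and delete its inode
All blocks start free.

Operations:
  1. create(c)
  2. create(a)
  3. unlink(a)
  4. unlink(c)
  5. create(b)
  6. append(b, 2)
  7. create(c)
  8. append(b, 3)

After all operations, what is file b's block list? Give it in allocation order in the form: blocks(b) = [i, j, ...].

[1] create(c) — c=0 (map F..............)
[2] create(a) — a=1 c=0 (map FF.............)
[3] unlink(a) — c=0 (map F..............)
[4] unlink(c) —  (map ...............)
[5] create(b) — b=0 (map F..............)
[6] append(b, 2) — b=0,1,2 (map FFF............)
[7] create(c) — b=0,1,2 c=3 (map FFFF...........)
[8] append(b, 3) — b=0,1,2,4,5,6 c=3 (map FFFFFFF........)

blocks(b) = [0, 1, 2, 4, 5, 6]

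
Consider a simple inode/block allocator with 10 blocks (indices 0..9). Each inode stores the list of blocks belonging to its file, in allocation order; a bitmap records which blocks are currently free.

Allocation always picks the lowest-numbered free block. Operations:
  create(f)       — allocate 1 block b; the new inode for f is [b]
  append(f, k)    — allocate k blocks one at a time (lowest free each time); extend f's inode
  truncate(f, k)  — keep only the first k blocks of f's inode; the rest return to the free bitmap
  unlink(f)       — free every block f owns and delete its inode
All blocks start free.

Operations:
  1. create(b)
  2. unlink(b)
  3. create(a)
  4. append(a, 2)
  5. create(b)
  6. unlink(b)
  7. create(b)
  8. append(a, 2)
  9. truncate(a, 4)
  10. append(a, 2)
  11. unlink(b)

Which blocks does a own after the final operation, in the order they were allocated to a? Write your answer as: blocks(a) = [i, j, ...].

blocks(a) = [0, 1, 2, 4, 5, 6]

create(b): bitmap=F......... | b=[0]
unlink(b): bitmap=.......... | 
create(a): bitmap=F......... | a=[0]
append(a, 2): bitmap=FFF....... | a=[0, 1, 2]
create(b): bitmap=FFFF...... | a=[0, 1, 2] b=[3]
unlink(b): bitmap=FFF....... | a=[0, 1, 2]
create(b): bitmap=FFFF...... | a=[0, 1, 2] b=[3]
append(a, 2): bitmap=FFFFFF.... | a=[0, 1, 2, 4, 5] b=[3]
truncate(a, 4): bitmap=FFFFF..... | a=[0, 1, 2, 4] b=[3]
append(a, 2): bitmap=FFFFFFF... | a=[0, 1, 2, 4, 5, 6] b=[3]
unlink(b): bitmap=FFF.FFF... | a=[0, 1, 2, 4, 5, 6]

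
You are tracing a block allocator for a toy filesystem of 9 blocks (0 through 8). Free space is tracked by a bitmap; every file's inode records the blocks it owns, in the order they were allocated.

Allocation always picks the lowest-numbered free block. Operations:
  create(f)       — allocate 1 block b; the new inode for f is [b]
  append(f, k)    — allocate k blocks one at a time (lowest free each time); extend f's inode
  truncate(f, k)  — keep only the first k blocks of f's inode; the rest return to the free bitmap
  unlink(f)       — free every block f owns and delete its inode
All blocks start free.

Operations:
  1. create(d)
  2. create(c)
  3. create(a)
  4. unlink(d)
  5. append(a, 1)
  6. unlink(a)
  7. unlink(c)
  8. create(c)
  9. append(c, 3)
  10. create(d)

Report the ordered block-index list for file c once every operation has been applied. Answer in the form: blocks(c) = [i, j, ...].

create(d): bitmap=F........ | d=[0]
create(c): bitmap=FF....... | c=[1] d=[0]
create(a): bitmap=FFF...... | a=[2] c=[1] d=[0]
unlink(d): bitmap=.FF...... | a=[2] c=[1]
append(a, 1): bitmap=FFF...... | a=[2, 0] c=[1]
unlink(a): bitmap=.F....... | c=[1]
unlink(c): bitmap=......... | 
create(c): bitmap=F........ | c=[0]
append(c, 3): bitmap=FFFF..... | c=[0, 1, 2, 3]
create(d): bitmap=FFFFF.... | c=[0, 1, 2, 3] d=[4]

blocks(c) = [0, 1, 2, 3]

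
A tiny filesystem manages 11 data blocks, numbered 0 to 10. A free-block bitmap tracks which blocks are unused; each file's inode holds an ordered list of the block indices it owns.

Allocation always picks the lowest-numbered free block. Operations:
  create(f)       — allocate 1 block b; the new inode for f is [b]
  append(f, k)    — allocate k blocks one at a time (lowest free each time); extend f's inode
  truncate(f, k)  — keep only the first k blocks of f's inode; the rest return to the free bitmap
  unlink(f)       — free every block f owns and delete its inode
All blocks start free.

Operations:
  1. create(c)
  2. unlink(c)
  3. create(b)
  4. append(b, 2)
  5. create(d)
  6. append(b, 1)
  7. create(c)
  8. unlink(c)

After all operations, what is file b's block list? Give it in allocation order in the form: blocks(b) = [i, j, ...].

blocks(b) = [0, 1, 2, 4]

[1] create(c) — c=0 (map F..........)
[2] unlink(c) —  (map ...........)
[3] create(b) — b=0 (map F..........)
[4] append(b, 2) — b=0,1,2 (map FFF........)
[5] create(d) — b=0,1,2 d=3 (map FFFF.......)
[6] append(b, 1) — b=0,1,2,4 d=3 (map FFFFF......)
[7] create(c) — b=0,1,2,4 c=5 d=3 (map FFFFFF.....)
[8] unlink(c) — b=0,1,2,4 d=3 (map FFFFF......)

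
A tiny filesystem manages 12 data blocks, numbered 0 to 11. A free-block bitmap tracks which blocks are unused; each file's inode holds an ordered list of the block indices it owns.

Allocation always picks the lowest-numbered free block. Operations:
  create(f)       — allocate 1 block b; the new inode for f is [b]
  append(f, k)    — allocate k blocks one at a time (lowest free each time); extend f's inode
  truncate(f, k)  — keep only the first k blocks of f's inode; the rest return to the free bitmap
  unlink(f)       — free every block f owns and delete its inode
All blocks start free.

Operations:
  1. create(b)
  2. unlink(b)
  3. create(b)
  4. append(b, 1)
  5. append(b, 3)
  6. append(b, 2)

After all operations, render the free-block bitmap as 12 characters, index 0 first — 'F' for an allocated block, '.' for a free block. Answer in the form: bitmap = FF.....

create(b): bitmap=F........... | b=[0]
unlink(b): bitmap=............ | 
create(b): bitmap=F........... | b=[0]
append(b, 1): bitmap=FF.......... | b=[0, 1]
append(b, 3): bitmap=FFFFF....... | b=[0, 1, 2, 3, 4]
append(b, 2): bitmap=FFFFFFF..... | b=[0, 1, 2, 3, 4, 5, 6]

bitmap = FFFFFFF.....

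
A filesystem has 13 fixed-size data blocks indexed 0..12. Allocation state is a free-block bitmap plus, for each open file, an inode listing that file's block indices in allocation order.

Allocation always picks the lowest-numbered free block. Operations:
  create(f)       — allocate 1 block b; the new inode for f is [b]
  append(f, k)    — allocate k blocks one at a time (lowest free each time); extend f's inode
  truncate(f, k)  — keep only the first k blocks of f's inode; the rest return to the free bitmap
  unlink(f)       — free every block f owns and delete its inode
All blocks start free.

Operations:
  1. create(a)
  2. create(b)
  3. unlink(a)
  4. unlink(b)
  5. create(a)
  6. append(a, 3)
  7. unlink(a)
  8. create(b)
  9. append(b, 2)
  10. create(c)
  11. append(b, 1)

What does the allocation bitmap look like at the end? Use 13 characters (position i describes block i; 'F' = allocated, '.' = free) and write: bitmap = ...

after create(a) → a:[0]  free=[F............]
after create(b) → a:[0], b:[1]  free=[FF...........]
after unlink(a) → b:[1]  free=[.F...........]
after unlink(b) →   free=[.............]
after create(a) → a:[0]  free=[F............]
after append(a, 3) → a:[0, 1, 2, 3]  free=[FFFF.........]
after unlink(a) →   free=[.............]
after create(b) → b:[0]  free=[F............]
after append(b, 2) → b:[0, 1, 2]  free=[FFF..........]
after create(c) → b:[0, 1, 2], c:[3]  free=[FFFF.........]
after append(b, 1) → b:[0, 1, 2, 4], c:[3]  free=[FFFFF........]

bitmap = FFFFF........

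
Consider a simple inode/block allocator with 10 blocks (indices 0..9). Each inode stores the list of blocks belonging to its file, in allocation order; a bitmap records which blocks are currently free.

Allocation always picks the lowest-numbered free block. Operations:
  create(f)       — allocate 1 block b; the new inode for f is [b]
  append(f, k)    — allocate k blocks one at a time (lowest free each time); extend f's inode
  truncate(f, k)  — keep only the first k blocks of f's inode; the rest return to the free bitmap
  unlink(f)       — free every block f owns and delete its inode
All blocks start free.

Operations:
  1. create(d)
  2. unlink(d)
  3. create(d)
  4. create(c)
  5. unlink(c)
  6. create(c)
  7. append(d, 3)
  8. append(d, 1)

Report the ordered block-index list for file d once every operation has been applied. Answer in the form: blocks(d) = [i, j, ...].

blocks(d) = [0, 2, 3, 4, 5]

after create(d) → d:[0]  free=[F.........]
after unlink(d) →   free=[..........]
after create(d) → d:[0]  free=[F.........]
after create(c) → c:[1], d:[0]  free=[FF........]
after unlink(c) → d:[0]  free=[F.........]
after create(c) → c:[1], d:[0]  free=[FF........]
after append(d, 3) → c:[1], d:[0, 2, 3, 4]  free=[FFFFF.....]
after append(d, 1) → c:[1], d:[0, 2, 3, 4, 5]  free=[FFFFFF....]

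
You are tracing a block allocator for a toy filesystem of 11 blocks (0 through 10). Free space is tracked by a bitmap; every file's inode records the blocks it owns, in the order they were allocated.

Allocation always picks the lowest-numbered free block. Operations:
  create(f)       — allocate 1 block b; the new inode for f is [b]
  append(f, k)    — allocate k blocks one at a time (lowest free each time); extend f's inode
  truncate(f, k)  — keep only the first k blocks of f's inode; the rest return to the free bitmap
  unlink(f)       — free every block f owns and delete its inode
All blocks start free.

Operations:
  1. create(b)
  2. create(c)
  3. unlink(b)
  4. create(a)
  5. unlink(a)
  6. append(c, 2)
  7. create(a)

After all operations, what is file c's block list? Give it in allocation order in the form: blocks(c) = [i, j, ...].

blocks(c) = [1, 0, 2]

[1] create(b) — b=0 (map F..........)
[2] create(c) — b=0 c=1 (map FF.........)
[3] unlink(b) — c=1 (map .F.........)
[4] create(a) — a=0 c=1 (map FF.........)
[5] unlink(a) — c=1 (map .F.........)
[6] append(c, 2) — c=1,0,2 (map FFF........)
[7] create(a) — a=3 c=1,0,2 (map FFFF.......)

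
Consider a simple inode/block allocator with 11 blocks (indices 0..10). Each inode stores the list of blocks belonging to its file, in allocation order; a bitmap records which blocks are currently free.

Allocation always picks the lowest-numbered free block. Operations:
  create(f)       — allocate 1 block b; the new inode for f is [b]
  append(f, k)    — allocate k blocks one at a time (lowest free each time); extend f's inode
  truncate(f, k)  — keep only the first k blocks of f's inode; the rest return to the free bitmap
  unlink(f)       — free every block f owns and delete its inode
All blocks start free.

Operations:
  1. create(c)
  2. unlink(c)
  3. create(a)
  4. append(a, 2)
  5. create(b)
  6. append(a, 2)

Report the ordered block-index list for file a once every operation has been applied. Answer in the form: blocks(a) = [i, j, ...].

after create(c) → c:[0]  free=[F..........]
after unlink(c) →   free=[...........]
after create(a) → a:[0]  free=[F..........]
after append(a, 2) → a:[0, 1, 2]  free=[FFF........]
after create(b) → a:[0, 1, 2], b:[3]  free=[FFFF.......]
after append(a, 2) → a:[0, 1, 2, 4, 5], b:[3]  free=[FFFFFF.....]

blocks(a) = [0, 1, 2, 4, 5]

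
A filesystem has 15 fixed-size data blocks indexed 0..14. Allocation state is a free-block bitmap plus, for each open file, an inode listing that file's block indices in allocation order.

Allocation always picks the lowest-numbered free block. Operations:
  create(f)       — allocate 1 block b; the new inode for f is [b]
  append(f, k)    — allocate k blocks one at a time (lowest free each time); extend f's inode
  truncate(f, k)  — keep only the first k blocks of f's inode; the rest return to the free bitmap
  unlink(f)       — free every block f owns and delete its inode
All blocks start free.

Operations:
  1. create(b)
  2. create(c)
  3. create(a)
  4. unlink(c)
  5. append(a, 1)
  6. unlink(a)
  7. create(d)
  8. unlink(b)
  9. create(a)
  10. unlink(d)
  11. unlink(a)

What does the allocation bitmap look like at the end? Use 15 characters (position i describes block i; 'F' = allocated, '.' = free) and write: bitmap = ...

[1] create(b) — b=0 (map F..............)
[2] create(c) — b=0 c=1 (map FF.............)
[3] create(a) — a=2 b=0 c=1 (map FFF............)
[4] unlink(c) — a=2 b=0 (map F.F............)
[5] append(a, 1) — a=2,1 b=0 (map FFF............)
[6] unlink(a) — b=0 (map F..............)
[7] create(d) — b=0 d=1 (map FF.............)
[8] unlink(b) — d=1 (map .F.............)
[9] create(a) — a=0 d=1 (map FF.............)
[10] unlink(d) — a=0 (map F..............)
[11] unlink(a) —  (map ...............)

bitmap = ...............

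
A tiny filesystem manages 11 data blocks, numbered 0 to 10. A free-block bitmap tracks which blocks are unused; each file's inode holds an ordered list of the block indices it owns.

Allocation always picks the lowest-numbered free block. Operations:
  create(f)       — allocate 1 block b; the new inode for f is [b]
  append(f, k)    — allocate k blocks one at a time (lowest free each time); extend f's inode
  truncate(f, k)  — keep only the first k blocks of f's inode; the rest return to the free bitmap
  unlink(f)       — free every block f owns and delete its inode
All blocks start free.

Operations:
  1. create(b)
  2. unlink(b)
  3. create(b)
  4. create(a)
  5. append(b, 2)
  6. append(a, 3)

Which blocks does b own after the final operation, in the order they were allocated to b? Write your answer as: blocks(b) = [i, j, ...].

blocks(b) = [0, 2, 3]

[1] create(b) — b=0 (map F..........)
[2] unlink(b) —  (map ...........)
[3] create(b) — b=0 (map F..........)
[4] create(a) — a=1 b=0 (map FF.........)
[5] append(b, 2) — a=1 b=0,2,3 (map FFFF.......)
[6] append(a, 3) — a=1,4,5,6 b=0,2,3 (map FFFFFFF....)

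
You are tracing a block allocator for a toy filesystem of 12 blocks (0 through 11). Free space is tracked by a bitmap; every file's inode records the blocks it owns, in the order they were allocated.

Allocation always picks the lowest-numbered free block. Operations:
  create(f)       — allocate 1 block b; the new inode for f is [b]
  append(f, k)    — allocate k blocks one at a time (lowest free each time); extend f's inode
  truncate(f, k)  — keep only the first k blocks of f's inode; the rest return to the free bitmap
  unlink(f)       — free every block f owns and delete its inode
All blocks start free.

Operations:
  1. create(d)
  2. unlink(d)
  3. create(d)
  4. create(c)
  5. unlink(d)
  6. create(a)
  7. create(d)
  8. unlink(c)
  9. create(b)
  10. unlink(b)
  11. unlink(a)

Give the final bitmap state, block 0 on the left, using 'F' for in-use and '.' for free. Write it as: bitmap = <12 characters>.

bitmap = ..F.........

create(d): bitmap=F........... | d=[0]
unlink(d): bitmap=............ | 
create(d): bitmap=F........... | d=[0]
create(c): bitmap=FF.......... | c=[1] d=[0]
unlink(d): bitmap=.F.......... | c=[1]
create(a): bitmap=FF.......... | a=[0] c=[1]
create(d): bitmap=FFF......... | a=[0] c=[1] d=[2]
unlink(c): bitmap=F.F......... | a=[0] d=[2]
create(b): bitmap=FFF......... | a=[0] b=[1] d=[2]
unlink(b): bitmap=F.F......... | a=[0] d=[2]
unlink(a): bitmap=..F......... | d=[2]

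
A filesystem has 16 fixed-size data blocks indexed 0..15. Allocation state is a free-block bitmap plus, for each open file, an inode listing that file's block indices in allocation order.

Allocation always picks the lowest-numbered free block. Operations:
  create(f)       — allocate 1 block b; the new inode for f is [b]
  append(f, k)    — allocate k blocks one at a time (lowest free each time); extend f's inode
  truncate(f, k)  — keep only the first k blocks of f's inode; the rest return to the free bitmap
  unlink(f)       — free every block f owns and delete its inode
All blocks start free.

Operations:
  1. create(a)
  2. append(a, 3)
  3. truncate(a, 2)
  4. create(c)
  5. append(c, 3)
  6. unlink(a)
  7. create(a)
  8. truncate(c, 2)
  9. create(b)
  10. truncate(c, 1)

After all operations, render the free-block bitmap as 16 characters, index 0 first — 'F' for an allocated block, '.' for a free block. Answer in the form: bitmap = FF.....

bitmap = FFF.............

create(a): bitmap=F............... | a=[0]
append(a, 3): bitmap=FFFF............ | a=[0, 1, 2, 3]
truncate(a, 2): bitmap=FF.............. | a=[0, 1]
create(c): bitmap=FFF............. | a=[0, 1] c=[2]
append(c, 3): bitmap=FFFFFF.......... | a=[0, 1] c=[2, 3, 4, 5]
unlink(a): bitmap=..FFFF.......... | c=[2, 3, 4, 5]
create(a): bitmap=F.FFFF.......... | a=[0] c=[2, 3, 4, 5]
truncate(c, 2): bitmap=F.FF............ | a=[0] c=[2, 3]
create(b): bitmap=FFFF............ | a=[0] b=[1] c=[2, 3]
truncate(c, 1): bitmap=FFF............. | a=[0] b=[1] c=[2]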